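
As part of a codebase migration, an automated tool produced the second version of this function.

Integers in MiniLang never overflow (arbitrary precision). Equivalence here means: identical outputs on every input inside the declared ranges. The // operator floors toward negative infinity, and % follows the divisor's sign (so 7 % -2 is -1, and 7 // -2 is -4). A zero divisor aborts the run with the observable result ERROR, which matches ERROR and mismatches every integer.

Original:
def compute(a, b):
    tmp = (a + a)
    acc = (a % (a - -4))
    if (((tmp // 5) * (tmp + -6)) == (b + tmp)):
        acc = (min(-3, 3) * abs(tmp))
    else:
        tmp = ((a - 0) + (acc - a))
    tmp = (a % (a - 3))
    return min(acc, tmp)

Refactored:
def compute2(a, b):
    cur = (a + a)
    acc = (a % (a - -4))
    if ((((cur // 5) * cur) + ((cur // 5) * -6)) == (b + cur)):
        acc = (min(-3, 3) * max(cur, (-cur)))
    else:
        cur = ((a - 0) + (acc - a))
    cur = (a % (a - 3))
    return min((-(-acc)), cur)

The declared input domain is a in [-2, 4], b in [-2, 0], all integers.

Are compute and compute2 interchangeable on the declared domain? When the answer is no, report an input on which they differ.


Behavior is preserved: although min/max/abs usage differs, and local variable names differ, and constant usage differs, and arithmetic usage differs, the outputs never diverge.
One worked example (a=1, b=-1) — compute: tmp = 2; acc = 1; (((tmp // 5) * (tmp + -6)) == (b + tmp)) -> false; tmp = 1; tmp = -1; return -1; compute2: cur = 2; acc = 1; ((((cur // 5) * cur) + ((cur // 5) * -6)) == (b + cur)) -> false; cur = 1; cur = -1; return -1; agreement on -1.
Checked all 21 inputs in the declared domain: the outputs agree on every one.
verdict: equivalent


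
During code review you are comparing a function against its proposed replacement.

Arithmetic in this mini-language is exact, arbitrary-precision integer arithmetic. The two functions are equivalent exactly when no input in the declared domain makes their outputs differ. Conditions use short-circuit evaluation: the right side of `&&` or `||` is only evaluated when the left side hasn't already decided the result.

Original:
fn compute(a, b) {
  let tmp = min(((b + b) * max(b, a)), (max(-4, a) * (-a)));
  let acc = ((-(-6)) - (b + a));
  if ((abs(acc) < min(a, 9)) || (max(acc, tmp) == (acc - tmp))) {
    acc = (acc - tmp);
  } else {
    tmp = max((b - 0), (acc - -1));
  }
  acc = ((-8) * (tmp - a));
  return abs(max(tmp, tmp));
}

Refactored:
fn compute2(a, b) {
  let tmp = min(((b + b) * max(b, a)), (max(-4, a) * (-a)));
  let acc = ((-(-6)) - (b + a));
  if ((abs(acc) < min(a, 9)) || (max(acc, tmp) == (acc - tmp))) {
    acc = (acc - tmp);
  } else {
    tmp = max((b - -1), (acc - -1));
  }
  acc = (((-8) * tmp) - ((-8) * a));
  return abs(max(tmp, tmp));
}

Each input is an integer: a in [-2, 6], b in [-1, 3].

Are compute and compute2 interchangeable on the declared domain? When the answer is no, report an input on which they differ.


These are not equivalent — on a=1, b=3 the outputs split (3 vs 4).
compute: tmp=-1, then acc=2, then ((abs(acc) < min(a, 9)) || (max(acc, tmp) == (acc - tmp))) is false, then tmp=3, then acc=-16, then returns 3
compute2: tmp=-1, then acc=2, then ((abs(acc) < min(a, 9)) || (max(acc, tmp) == (acc - tmp))) is false, then tmp=4, then acc=-24, then returns 4
verdict: not equivalent; witness: a=1, b=3


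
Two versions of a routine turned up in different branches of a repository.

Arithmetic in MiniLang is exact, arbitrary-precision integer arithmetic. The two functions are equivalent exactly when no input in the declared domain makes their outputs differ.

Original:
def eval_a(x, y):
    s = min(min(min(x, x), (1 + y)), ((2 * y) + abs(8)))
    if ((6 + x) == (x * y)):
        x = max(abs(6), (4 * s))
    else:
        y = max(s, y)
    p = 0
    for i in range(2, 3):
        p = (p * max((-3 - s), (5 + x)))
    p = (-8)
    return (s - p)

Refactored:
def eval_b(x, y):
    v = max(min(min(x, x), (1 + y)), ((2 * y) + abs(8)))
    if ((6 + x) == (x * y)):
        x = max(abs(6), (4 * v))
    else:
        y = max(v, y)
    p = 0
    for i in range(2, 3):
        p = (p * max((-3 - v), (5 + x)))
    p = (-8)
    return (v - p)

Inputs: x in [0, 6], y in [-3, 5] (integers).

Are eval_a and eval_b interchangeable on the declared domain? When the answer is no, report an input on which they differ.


Evaluate both at x=0, y=-3.
eval_a: s := -2 | ((6 + x) == (x * y)): false | y := -2 | p := 0 | iter i=2: | p := 0 | p := -8 | result 6
eval_b: v := 2 | ((6 + x) == (x * y)): false | y := 2 | p := 0 | iter i=2: | p := 0 | p := -8 | result 10
6 and 10 differ, so these are not the same function on this domain.
verdict: not equivalent; witness: x=0, y=-3


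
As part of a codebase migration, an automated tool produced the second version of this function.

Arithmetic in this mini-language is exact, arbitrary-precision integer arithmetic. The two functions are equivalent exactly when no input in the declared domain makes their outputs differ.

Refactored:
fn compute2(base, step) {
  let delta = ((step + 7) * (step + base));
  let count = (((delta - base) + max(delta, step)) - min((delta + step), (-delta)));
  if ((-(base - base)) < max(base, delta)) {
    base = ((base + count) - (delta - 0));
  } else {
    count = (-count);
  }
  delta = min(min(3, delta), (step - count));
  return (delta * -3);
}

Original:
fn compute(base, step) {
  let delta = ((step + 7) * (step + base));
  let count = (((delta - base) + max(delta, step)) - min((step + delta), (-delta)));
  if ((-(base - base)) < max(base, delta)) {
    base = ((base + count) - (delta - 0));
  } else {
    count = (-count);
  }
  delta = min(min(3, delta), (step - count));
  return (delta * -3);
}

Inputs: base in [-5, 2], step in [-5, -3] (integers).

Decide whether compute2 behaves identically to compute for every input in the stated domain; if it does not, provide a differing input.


Differences: same computation, different form — yet all 24 inputs agree.
verdict: equivalent


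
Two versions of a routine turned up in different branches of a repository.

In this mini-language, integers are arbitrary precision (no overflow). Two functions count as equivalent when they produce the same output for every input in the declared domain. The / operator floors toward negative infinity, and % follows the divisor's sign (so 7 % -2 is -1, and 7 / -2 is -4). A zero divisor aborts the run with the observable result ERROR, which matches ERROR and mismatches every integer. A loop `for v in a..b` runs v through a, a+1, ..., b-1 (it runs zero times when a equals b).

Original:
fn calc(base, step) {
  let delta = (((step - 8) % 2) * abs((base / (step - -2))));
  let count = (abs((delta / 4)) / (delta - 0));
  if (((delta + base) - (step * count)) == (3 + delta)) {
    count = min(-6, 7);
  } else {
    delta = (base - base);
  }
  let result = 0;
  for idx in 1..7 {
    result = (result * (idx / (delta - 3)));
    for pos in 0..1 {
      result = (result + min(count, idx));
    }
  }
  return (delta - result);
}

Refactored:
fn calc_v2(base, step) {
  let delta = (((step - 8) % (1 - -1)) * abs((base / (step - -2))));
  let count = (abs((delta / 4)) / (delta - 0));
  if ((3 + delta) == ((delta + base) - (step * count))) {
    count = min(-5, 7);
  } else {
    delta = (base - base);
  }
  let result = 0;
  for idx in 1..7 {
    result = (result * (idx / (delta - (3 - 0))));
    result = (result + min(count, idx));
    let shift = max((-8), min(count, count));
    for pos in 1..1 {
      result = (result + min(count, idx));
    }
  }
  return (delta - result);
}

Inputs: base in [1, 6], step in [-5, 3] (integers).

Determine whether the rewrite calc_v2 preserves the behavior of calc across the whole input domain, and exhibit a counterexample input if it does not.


Consider the input base=3, step=-5.
calc: delta := 1 | count := 0 | (((delta + base) - (step * count)) == (3 + delta)): true | count := -6 | result := 0 | iter idx=1: | result := 0 | iter pos=0: | result := -6 | iter idx=2: | result := 6 | iter pos=0: | result := 0 | iter idx=3: | result := 0 | iter pos=0: | result := -6 | iter idx=4: | result := 12 | iter pos=0: | result := 6 | iter idx=5: | result := -18 | iter pos=0: | result := -24 | iter idx=6: | result := 72 | iter pos=0: | result := 66 | result -65
calc_v2: delta := 1 | count := 0 | ((3 + delta) == ((delta + base) - (step * count))): true | count := -5 | result := 0 | iter idx=1: | result := 0 | result := -5 | shift := -5 | loop over pos: empty range | iter idx=2: | result := 5 | result := 0 | shift := -5 | loop over pos: empty range | iter idx=3: | result := 0 | result := -5 | shift := -5 | loop over pos: empty range | iter idx=4: | result := 10 | result := 5 | shift := -5 | loop over pos: empty range | iter idx=5: | result := -15 | result := -20 | shift := -5 | loop over pos: empty range | iter idx=6: | result := 60 | result := 55 | shift := -5 | loop over pos: empty range | result -54
-65 != -54, so the rewrite changes behavior.
verdict: not equivalent; witness: base=3, step=-5


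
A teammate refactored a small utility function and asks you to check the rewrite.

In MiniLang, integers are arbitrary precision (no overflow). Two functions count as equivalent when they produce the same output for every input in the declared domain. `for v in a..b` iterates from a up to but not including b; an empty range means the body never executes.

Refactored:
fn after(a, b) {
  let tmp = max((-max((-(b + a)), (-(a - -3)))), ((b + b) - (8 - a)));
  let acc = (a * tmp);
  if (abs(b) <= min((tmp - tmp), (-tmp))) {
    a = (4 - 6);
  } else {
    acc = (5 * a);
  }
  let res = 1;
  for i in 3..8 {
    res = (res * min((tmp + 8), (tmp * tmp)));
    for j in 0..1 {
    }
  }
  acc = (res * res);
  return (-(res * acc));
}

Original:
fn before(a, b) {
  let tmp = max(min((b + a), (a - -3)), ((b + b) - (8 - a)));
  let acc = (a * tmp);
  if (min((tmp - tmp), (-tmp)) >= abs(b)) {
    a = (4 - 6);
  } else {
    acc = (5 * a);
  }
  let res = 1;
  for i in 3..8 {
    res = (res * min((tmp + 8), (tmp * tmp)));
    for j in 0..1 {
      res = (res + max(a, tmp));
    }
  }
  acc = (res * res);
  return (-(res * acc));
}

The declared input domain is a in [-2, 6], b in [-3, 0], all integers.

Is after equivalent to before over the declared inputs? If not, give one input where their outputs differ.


There is a counterexample at a=-2, b=-3: -1 on one side, -14348907 on the other.
before: tmp := -5 | acc := 10 | (min((tmp - tmp), (-tmp)) >= abs(b)): false | acc := -10 | res := 1 | iter i=3: | res := 3 | iter j=0: | res := 1 | iter i=4: | res := 3 | iter j=0: | res := 1 | iter i=5: | res := 3 | iter j=0: | res := 1 | iter i=6: | res := 3 | iter j=0: | res := 1 | iter i=7: | res := 3 | iter j=0: | res := 1 | acc := 1 | result -1
after: tmp := -5 | acc := 10 | (abs(b) <= min((tmp - tmp), (-tmp))): false | acc := -10 | res := 1 | iter i=3: | res := 3 | iter j=0: | iter i=4: | res := 9 | iter j=0: | iter i=5: | res := 27 | iter j=0: | iter i=6: | res := 81 | iter j=0: | iter i=7: | res := 243 | iter j=0: | acc := 59049 | result -14348907
verdict: not equivalent; witness: a=-2, b=-3


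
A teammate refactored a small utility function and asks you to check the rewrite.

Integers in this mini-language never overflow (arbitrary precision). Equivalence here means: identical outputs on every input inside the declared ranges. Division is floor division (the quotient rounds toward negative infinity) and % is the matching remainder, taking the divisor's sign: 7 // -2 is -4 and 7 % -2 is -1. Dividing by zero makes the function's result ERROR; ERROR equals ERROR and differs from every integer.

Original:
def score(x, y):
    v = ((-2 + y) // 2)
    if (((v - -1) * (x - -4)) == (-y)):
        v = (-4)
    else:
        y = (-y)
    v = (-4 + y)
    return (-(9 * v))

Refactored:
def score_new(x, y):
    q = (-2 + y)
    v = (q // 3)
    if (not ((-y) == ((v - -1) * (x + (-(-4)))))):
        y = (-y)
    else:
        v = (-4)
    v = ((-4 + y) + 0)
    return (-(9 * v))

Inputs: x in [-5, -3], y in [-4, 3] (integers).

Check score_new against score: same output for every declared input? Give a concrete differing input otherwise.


Run the pair on x=-5, y=-1.
score: v becomes -2; next (((v - -1) * (x - -4)) == (-y)) evaluates to true; next v becomes -4; next v becomes -5; next final value 45
score_new: q becomes -3; next v becomes -1; next (not ((-y) == ((v - -1) * (x + (-(-4)))))) evaluates to true; next y becomes 1; next v becomes -3; next final value 27
45 and 27 differ, so these are not the same function on this domain.
verdict: not equivalent; witness: x=-5, y=-1


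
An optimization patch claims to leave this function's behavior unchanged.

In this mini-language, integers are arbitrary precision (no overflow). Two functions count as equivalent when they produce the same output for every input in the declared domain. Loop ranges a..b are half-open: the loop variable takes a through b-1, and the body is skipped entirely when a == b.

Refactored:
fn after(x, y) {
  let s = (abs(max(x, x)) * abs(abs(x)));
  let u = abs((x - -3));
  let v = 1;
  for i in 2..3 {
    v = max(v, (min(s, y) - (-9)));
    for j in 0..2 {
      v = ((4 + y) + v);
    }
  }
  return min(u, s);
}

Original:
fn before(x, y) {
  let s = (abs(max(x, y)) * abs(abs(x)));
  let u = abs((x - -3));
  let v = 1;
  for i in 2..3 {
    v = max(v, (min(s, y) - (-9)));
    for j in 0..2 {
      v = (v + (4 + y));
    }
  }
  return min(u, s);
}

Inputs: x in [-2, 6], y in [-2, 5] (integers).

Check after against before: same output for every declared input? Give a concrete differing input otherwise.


Evaluate both at x=-2, y=0.
before: s := 0 | u := 1 | v := 1 | iter i=2: | v := 9 | iter j=0: | v := 13 | iter j=1: | v := 17 | result 0
after: s := 4 | u := 1 | v := 1 | iter i=2: | v := 9 | iter j=0: | v := 13 | iter j=1: | v := 17 | result 1
0 and 1 differ, so these are not the same function on this domain.
verdict: not equivalent; witness: x=-2, y=0


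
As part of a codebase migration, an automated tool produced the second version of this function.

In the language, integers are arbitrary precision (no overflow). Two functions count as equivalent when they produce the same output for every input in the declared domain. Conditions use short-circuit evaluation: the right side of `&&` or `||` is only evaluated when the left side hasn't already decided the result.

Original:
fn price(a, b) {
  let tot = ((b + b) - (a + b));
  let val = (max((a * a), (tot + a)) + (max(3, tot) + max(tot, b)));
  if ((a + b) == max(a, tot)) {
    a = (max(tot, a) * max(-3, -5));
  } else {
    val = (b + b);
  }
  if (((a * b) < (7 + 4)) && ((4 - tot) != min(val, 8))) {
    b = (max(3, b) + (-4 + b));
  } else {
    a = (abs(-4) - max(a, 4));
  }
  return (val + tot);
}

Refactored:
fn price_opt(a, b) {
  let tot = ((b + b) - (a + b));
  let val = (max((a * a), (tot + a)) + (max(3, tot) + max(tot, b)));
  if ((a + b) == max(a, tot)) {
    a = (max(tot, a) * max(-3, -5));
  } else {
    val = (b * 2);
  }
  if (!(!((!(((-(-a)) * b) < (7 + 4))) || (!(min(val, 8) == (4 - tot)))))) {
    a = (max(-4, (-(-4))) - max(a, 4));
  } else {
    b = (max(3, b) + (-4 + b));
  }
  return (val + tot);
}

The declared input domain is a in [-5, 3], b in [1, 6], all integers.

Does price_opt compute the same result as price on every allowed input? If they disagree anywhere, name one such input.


Equivalent. One difference looks behavioral, but it never changes the outcome for any declared input.
Sweeping the whole domain (54 inputs) finds no disagreement.
Spot check at a=0, b=3 — price: tot = 3; val = 9; ((a + b) == max(a, tot)) -> true; a = -9; (((a * b) < (7 + 4)) && ((4 - tot) != min(val, 8))) -> true; b = 2; return 12. price_opt: tot = 3; val = 9; ((a + b) == max(a, tot)) -> true; a = -9; (!(!((!(((-(-a)) * b) < (7 + 4))) || (!(min(val, 8) == (4 - tot)))))) -> true; a = 0; return 12. Both give 12.
verdict: equivalent


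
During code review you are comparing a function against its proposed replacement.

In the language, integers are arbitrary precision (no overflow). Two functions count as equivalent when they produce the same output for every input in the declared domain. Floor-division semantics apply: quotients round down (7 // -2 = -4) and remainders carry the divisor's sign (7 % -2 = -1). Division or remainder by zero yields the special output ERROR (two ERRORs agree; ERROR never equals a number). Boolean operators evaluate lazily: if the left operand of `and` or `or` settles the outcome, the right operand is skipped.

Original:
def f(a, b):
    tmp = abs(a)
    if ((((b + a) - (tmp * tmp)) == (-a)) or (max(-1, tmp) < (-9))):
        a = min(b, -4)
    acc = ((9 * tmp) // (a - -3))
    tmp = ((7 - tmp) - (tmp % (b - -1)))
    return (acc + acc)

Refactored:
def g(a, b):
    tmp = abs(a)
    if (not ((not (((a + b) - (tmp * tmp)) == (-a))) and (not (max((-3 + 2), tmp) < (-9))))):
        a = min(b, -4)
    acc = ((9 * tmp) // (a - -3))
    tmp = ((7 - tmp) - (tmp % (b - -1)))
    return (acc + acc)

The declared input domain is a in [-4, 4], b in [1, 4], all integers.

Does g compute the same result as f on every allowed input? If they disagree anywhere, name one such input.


Differences: boolean connective usage differs, plus constant usage differs, plus arithmetic usage differs — yet all 36 inputs agree.
verdict: equivalent


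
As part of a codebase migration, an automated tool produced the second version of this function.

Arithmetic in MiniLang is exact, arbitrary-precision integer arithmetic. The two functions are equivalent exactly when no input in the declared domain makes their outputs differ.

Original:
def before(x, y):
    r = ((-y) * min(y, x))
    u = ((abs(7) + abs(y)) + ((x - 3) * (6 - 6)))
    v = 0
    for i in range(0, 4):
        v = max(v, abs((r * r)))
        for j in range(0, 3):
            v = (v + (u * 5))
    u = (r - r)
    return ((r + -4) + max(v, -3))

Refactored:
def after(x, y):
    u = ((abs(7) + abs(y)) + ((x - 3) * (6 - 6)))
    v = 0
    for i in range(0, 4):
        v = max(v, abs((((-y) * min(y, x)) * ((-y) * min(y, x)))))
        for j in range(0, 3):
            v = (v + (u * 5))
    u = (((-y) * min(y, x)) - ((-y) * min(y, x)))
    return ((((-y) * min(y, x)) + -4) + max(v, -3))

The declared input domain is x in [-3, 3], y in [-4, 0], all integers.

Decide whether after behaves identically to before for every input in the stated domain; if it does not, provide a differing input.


The two are interchangeable: arithmetic usage differs; also min/max/abs usage differs; also statement counts differ; also local variable names differ, and every declared input agrees.
Tracing x=-2, y=-2: before: r=-4, then u=9, then v=0, then (i=0), then v=16, then (j=0), then v=61, then (j=1), then v=106, then (j=2), then v=151, then (i=1), then v=151, then (j=0), then v=196, then (j=1), then v=241, then (j=2), then v=286, then (i=2), then v=286, then (j=0), then v=331, then (j=1), then v=376, then (j=2), then v=421, then (i=3), then v=421, then (j=0), then v=466, then (j=1), then v=511, then (j=2), then v=556, then u=0, then returns 548 | after: u=9, then v=0, then (i=0), then v=16, then (j=0), then v=61, then (j=1), then v=106, then (j=2), then v=151, then (i=1), then v=151, then (j=0), then v=196, then (j=1), then v=241, then (j=2), then v=286, then (i=2), then v=286, then (j=0), then v=331, then (j=1), then v=376, then (j=2), then v=421, then (i=3), then v=421, then (j=0), then v=466, then (j=1), then v=511, then (j=2), then v=556, then u=0, then returns 548 — matching result 548.
Across all 35 domain points the two functions coincide.
verdict: equivalent


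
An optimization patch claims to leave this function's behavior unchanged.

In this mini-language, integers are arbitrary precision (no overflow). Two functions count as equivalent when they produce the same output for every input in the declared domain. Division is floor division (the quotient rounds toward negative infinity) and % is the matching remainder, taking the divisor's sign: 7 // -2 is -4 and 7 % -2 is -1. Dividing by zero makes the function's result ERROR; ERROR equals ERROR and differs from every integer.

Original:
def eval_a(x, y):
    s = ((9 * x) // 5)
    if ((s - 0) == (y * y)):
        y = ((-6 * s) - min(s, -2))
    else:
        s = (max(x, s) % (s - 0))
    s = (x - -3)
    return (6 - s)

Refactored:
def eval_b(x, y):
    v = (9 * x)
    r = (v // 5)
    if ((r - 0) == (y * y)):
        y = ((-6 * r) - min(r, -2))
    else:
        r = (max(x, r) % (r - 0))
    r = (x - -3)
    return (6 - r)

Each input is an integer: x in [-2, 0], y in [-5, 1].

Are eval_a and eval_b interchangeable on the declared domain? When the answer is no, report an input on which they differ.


Equivalent — the differences include statement counts differ; also local variable names differ, yet no declared input distinguishes the two.
Spot check at x=0, y=-5 — eval_a: s becomes 0; next ((s - 0) == (y * y)) evaluates to false; next hits division by zero so the output is ERROR. eval_b: v becomes 0; next r becomes 0; next ((r - 0) == (y * y)) evaluates to false; next hits division by zero so the output is ERROR. Both give ERROR.
Across all 21 domain points the two functions coincide.
verdict: equivalent


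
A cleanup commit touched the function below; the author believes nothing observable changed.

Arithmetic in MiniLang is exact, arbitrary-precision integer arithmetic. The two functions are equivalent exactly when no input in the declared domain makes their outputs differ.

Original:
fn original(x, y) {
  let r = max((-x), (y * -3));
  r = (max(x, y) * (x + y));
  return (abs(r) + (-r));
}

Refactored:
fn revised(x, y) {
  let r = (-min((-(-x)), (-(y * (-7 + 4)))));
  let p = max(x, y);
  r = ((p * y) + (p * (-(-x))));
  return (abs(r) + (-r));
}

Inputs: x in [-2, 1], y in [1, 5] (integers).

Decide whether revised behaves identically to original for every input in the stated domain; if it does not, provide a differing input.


The two versions differ — the changes include min/max/abs usage differs; also statement counts differ; also arithmetic usage differs; also constant usage differs; also local variable names differ.
Tracing x=1, y=4: original: r = -1; r = 20; return 0 | revised: r = -1; p = 4; r = 20; return 0 — matching result 0.
Checked all 20 inputs in the declared domain: the outputs agree on every one.
verdict: equivalent


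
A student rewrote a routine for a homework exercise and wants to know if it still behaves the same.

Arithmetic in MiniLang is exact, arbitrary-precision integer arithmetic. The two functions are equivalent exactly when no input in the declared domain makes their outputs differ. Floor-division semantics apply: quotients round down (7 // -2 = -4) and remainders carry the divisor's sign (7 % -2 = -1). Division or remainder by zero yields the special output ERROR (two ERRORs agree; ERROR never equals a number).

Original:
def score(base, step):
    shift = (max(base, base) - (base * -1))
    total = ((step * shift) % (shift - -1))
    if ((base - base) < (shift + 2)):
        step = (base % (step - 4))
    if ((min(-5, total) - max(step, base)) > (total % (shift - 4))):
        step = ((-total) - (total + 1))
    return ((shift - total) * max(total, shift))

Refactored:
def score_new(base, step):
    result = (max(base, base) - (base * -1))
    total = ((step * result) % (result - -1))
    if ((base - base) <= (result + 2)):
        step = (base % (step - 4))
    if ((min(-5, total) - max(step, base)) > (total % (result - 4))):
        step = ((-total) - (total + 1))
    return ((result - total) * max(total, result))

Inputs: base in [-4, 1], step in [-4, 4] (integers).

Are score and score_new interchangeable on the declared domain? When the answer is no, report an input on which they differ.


There is a counterexample at base=-1, step=4: 0 on one side, ERROR on the other.
score: shift = -2; total = 0; ((base - base) < (shift + 2)) -> false; ((min(-5, total) - max(step, base)) > (total % (shift - 4))) -> false; return 0
score_new: result = -2; total = 0; ((base - base) <= (result + 2)) -> true; division by zero -> ERROR
verdict: not equivalent; witness: base=-1, step=4


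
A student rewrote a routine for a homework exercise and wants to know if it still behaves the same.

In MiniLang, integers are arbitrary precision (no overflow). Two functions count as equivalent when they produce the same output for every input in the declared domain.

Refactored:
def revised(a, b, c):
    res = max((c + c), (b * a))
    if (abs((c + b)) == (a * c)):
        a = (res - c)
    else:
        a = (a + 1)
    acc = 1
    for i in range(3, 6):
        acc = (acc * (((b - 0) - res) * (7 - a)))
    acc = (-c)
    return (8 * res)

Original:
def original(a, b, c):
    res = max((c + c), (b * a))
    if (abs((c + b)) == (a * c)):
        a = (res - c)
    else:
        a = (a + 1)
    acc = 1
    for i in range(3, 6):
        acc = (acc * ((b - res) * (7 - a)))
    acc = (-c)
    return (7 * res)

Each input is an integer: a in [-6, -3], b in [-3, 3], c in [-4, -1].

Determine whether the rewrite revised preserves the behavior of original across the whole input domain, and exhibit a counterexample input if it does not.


These are not equivalent — on a=-6, b=-3, c=-4 the outputs split (126 vs 144).
original: res=18, then (abs((c + b)) == (a * c)) is false, then a=-5, then acc=1, then (i=3), then acc=-252, then (i=4), then acc=63504, then (i=5), then acc=-16003008, then acc=4, then returns 126
revised: res=18, then (abs((c + b)) == (a * c)) is false, then a=-5, then acc=1, then (i=3), then acc=-252, then (i=4), then acc=63504, then (i=5), then acc=-16003008, then acc=4, then returns 144
verdict: not equivalent; witness: a=-6, b=-3, c=-4


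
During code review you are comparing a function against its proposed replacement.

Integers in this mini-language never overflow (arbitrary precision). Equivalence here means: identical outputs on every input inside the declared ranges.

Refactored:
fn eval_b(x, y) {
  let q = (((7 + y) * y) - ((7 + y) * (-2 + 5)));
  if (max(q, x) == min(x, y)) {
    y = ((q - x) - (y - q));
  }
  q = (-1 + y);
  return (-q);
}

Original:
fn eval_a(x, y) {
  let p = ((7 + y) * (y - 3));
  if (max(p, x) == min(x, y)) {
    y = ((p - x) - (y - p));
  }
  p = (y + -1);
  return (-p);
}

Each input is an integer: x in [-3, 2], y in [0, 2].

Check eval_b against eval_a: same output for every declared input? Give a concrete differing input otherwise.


The two are interchangeable: constant usage differs, and arithmetic usage differs, and local variable names differ, and every declared input agrees.
As a probe, take x=2, y=2: eval_a runs p becomes -9; next (max(p, x) == min(x, y)) evaluates to true; next y becomes -22; next p becomes -23; next final value 23; eval_b runs q becomes -9; next (max(q, x) == min(x, y)) evaluates to true; next y becomes -22; next q becomes -23; next final value 23; both end at 23.
Every one of the 18 inputs gives matching results.
verdict: equivalent


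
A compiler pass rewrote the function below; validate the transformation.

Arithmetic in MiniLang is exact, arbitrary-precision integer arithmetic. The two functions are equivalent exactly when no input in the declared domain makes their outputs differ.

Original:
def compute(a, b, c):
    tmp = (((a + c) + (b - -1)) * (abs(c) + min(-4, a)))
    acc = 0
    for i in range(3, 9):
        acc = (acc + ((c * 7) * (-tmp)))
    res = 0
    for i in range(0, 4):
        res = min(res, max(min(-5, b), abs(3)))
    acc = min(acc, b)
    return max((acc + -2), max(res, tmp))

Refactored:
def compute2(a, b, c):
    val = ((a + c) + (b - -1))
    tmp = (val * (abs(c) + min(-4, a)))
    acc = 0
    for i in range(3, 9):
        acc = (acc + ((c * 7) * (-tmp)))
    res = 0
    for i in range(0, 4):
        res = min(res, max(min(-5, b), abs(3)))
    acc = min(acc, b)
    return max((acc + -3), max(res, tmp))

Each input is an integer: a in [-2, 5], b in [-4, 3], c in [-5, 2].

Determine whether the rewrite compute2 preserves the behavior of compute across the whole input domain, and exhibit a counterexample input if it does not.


Run the pair on a=-2, b=3, c=1.
compute: tmp := -9 | acc := 0 | iter i=3: | acc := 63 | iter i=4: | acc := 126 | iter i=5: | acc := 189 | iter i=6: | acc := 252 | iter i=7: | acc := 315 | iter i=8: | acc := 378 | res := 0 | iter i=0: | res := 0 | iter i=1: | res := 0 | iter i=2: | res := 0 | iter i=3: | res := 0 | acc := 3 | result 1
compute2: val := 3 | tmp := -9 | acc := 0 | iter i=3: | acc := 63 | iter i=4: | acc := 126 | iter i=5: | acc := 189 | iter i=6: | acc := 252 | iter i=7: | acc := 315 | iter i=8: | acc := 378 | res := 0 | iter i=0: | res := 0 | iter i=1: | res := 0 | iter i=2: | res := 0 | iter i=3: | res := 0 | acc := 3 | result 0
1 and 0 differ, so these are not the same function on this domain.
verdict: not equivalent; witness: a=-2, b=3, c=1


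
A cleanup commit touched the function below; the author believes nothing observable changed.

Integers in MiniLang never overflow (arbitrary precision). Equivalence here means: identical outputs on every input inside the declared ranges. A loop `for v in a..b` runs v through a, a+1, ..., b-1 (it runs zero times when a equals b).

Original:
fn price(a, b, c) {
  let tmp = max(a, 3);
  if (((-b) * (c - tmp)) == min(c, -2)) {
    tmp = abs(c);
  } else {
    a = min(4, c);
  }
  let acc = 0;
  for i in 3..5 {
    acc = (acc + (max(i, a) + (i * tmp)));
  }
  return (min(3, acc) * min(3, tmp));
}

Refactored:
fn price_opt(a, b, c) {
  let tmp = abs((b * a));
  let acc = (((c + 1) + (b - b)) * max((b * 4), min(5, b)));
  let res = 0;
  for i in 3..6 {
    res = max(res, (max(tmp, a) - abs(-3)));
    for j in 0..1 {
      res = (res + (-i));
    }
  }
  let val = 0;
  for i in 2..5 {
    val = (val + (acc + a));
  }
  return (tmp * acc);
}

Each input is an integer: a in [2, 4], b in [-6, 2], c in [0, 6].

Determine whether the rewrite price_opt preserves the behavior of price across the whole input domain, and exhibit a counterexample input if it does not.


There is a counterexample at a=2, b=-6, c=0: 9 on one side, -72 on the other.
price: tmp = 3; (((-b) * (c - tmp)) == min(c, -2)) -> false; a = 0; acc = 0; [i=3]; acc = 12; [i=4]; acc = 28; return 9
price_opt: tmp = 12; acc = -6; res = 0; [i=3]; res = 9; [j=0]; res = 6; [i=4]; res = 9; [j=0]; res = 5; [i=5]; res = 9; [j=0]; res = 4; val = 0; [i=2]; val = -4; [i=3]; val = -8; [i=4]; val = -12; return -72
verdict: not equivalent; witness: a=2, b=-6, c=0


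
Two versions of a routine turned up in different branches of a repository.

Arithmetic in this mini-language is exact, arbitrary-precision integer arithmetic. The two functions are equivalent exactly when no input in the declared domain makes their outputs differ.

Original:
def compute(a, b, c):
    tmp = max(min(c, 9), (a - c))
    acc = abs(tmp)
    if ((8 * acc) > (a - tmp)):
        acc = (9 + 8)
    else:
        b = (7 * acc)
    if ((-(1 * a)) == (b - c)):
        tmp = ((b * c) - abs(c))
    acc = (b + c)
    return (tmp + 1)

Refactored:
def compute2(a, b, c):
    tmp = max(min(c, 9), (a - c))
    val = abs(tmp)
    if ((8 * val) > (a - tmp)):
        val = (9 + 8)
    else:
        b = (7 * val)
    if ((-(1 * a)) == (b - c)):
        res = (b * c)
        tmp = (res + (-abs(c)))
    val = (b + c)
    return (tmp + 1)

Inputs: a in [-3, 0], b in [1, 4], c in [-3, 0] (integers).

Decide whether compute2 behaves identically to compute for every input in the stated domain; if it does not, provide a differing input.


Side by side, the visible changes include: local variable names differ; statement counts differ; arithmetic usage differs.
One worked example (a=-2, b=4, c=-3) — compute: tmp := 1 | acc := 1 | ((8 * acc) > (a - tmp)): true | acc := 17 | ((-(1 * a)) == (b - c)): false | acc := 1 | result 2; compute2: tmp := 1 | val := 1 | ((8 * val) > (a - tmp)): true | val := 17 | ((-(1 * a)) == (b - c)): false | val := 1 | result 2; agreement on 2.
Every one of the 64 inputs gives matching results.
verdict: equivalent


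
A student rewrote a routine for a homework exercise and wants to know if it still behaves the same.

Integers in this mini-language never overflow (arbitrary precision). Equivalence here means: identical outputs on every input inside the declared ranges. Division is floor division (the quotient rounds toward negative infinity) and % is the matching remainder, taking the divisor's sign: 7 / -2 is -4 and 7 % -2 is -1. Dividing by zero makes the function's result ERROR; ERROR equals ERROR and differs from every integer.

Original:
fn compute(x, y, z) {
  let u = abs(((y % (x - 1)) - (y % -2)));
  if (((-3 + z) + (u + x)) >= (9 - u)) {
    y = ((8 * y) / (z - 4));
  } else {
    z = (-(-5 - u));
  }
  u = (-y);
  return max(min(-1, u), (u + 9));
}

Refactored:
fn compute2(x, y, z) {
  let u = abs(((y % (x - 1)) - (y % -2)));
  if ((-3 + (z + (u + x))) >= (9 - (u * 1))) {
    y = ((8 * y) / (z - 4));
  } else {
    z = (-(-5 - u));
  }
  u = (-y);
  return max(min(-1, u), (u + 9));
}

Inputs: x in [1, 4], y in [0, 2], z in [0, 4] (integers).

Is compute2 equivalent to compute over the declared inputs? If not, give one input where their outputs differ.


The two versions differ — the changes include constant usage differs; arithmetic usage differs.
Spot check at x=1, y=0, z=2 — compute: divide-by-zero, output ERROR. compute2: divide-by-zero, output ERROR. Both give ERROR.
Every one of the 60 inputs gives matching results.
verdict: equivalent


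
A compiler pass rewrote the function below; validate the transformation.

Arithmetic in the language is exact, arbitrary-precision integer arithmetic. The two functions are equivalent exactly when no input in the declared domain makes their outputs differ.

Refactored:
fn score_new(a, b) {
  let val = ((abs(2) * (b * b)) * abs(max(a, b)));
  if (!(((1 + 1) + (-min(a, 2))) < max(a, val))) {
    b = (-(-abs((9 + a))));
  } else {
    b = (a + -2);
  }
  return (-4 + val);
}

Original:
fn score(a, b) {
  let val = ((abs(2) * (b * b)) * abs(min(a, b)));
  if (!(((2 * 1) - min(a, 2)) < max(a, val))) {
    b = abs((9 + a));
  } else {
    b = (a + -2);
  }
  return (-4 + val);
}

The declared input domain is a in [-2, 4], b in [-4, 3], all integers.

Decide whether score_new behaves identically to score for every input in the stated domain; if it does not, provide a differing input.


On input a=-2, b=-4, score returns 124 while score_new returns 60.
verdict: not equivalent; witness: a=-2, b=-4


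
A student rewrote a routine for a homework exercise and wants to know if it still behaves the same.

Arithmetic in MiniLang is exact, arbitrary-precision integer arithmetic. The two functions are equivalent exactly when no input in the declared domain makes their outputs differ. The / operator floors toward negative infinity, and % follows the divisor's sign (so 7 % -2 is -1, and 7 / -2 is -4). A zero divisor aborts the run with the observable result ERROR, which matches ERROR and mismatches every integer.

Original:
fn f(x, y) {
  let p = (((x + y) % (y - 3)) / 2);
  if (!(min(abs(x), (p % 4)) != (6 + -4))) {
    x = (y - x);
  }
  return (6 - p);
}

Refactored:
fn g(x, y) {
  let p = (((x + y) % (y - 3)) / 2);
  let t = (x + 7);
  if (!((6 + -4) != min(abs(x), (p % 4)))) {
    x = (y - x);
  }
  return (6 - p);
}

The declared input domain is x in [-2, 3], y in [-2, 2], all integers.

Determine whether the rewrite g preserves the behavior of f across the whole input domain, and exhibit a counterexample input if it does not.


Equivalent — the differences include statement counts differ; also arithmetic usage differs; also constant usage differs; also local variable names differ, yet no declared input distinguishes the two.
One worked example (x=0, y=2) — f: p := 0 | (!(min(abs(x), (p % 4)) != (6 + -4))): false | result 6; g: p := 0 | t := 7 | (!((6 + -4) != min(abs(x), (p % 4)))): false | result 6; agreement on 6.
Every one of the 30 inputs gives matching results.
verdict: equivalent


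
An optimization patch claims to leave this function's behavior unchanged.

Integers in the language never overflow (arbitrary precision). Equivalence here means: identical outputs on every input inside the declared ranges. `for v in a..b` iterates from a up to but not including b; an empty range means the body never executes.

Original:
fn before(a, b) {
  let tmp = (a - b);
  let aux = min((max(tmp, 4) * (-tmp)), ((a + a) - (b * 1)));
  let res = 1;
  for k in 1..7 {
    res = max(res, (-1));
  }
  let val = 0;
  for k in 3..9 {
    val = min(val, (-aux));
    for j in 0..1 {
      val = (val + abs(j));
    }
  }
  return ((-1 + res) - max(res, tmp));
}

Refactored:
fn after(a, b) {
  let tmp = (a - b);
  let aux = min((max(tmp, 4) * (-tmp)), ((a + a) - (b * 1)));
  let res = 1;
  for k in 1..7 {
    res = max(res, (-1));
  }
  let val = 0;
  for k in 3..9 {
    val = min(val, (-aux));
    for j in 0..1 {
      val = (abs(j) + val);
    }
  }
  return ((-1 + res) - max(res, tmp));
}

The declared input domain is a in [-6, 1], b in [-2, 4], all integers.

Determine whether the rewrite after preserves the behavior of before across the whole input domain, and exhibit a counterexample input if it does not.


Equivalent — the differences include same computation, different form, yet no declared input distinguishes the two.
Tracing a=-1, b=3: before: tmp = -4; aux = -5; res = 1; [k=1]; res = 1; [k=2]; res = 1; [k=3]; res = 1; [k=4]; res = 1; [k=5]; res = 1; [k=6]; res = 1; val = 0; [k=3]; val = 0; [j=0]; val = 0; [k=4]; val = 0; [j=0]; val = 0; [k=5]; val = 0; [j=0]; val = 0; [k=6]; val = 0; [j=0]; val = 0; [k=7]; val = 0; [j=0]; val = 0; [k=8]; val = 0; [j=0]; val = 0; return -1 | after: tmp = -4; aux = -5; res = 1; [k=1]; res = 1; [k=2]; res = 1; [k=3]; res = 1; [k=4]; res = 1; [k=5]; res = 1; [k=6]; res = 1; val = 0; [k=3]; val = 0; [j=0]; val = 0; [k=4]; val = 0; [j=0]; val = 0; [k=5]; val = 0; [j=0]; val = 0; [k=6]; val = 0; [j=0]; val = 0; [k=7]; val = 0; [j=0]; val = 0; [k=8]; val = 0; [j=0]; val = 0; return -1 — matching result -1.
Every one of the 56 inputs gives matching results.
verdict: equivalent


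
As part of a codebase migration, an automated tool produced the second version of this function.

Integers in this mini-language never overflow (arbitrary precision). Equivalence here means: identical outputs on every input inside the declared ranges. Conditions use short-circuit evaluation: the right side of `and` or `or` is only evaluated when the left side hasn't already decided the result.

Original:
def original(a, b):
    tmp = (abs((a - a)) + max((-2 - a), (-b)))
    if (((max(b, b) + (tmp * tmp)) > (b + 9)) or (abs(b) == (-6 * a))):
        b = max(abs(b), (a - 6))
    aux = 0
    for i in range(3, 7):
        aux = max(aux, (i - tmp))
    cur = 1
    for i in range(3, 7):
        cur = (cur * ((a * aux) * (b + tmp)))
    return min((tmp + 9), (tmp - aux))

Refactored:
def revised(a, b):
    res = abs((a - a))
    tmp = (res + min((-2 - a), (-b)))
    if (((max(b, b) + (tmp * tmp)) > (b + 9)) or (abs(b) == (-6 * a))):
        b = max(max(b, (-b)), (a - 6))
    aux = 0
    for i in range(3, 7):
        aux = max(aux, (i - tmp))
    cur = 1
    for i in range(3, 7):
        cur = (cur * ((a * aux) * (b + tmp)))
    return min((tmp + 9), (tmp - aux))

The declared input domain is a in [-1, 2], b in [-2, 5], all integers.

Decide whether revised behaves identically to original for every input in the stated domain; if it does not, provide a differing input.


Take a=-1, b=-2.
original: tmp := 2 | (((max(b, b) + (tmp * tmp)) > (b + 9)) or (abs(b) == (-6 * a))): false | aux := 0 | iter i=3: | aux := 1 | iter i=4: | aux := 2 | iter i=5: | aux := 3 | iter i=6: | aux := 4 | cur := 1 | iter i=3: | cur := 0 | iter i=4: | cur := 0 | iter i=5: | cur := 0 | iter i=6: | cur := 0 | result -2
revised: res := 0 | tmp := -1 | (((max(b, b) + (tmp * tmp)) > (b + 9)) or (abs(b) == (-6 * a))): false | aux := 0 | iter i=3: | aux := 4 | iter i=4: | aux := 5 | iter i=5: | aux := 6 | iter i=6: | aux := 7 | cur := 1 | iter i=3: | cur := 21 | iter i=4: | cur := 441 | iter i=5: | cur := 9261 | iter i=6: | cur := 194481 | result -8
-2 against -8: the behavior changed.
verdict: not equivalent; witness: a=-1, b=-2
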